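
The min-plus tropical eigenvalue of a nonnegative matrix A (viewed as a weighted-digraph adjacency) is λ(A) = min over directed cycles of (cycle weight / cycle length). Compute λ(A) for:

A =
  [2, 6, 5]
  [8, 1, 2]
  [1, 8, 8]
λ(A) = 1

Enumerate directed cycles and compute their means (weight / length). Sample:
  cycle 0 → 0: weight = 2, length = 1, mean = 2/1 ≈ 2.000
  cycle 1 → 1: weight = 1, length = 1, mean = 1/1 ≈ 1.000
  cycle 2 → 2: weight = 8, length = 1, mean = 8/1 ≈ 8.000
  cycle 0 → 1 → 0: weight = 14, length = 2, mean = 14/2 ≈ 7.000
  cycle 0 → 2 → 0: weight = 6, length = 2, mean = 6/2 ≈ 3.000
  cycle 1 → 0 → 1: weight = 14, length = 2, mean = 14/2 ≈ 7.000
Minimum mean = 1.000, attained e.g. along the cycle 1 → 1 with weight 1 and length 1. So λ(A) = 1/1 = 1.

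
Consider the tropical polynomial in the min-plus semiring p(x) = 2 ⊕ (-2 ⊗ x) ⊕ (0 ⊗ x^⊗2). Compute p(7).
p(7) = 2

A tropical monomial a ⊗ x^⊗i evaluates to a + i · x. Evaluating each term at x = 7:
  Term 0 contributes 2 + 0 · 7 = 2
  Term 1 contributes -2 + 1 · 7 = 5
  Term 2 contributes 0 + 2 · 7 = 14
p(7) = ⊕ of these = min[2, 5, 14] = 2.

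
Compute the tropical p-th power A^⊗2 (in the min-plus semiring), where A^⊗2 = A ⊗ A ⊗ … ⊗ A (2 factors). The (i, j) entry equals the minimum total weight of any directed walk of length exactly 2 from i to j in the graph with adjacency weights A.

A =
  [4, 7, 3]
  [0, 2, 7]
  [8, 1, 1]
A^⊗2 =
  [7, 4, 4]
  [2, 4, 3]
  [1, 2, 2]

Each entry (A^⊗2)_ij equals the minimum over all length-2 walks i = v_0 → v_1 → … → v_2 = j of Σ_t A[v_t][v_{t+1}]. For example, for (i, j) = (0, 2) we minimise over 3 possible intermediate vertex sequences; the minimum is 4, attained along the walk 0 → 2 → 2.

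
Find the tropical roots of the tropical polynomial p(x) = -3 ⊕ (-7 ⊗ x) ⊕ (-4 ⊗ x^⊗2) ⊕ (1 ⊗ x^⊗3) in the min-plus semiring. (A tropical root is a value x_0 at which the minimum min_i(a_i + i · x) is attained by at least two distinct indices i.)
Roots: {-5, -3, 4}

Each tropical root is a break point of the lower envelope of the lines y = a_i + i · x (there are 4 lines, with slopes 0, 1, ..., 3). Only the lines that attain the minimum somewhere contribute to roots; other lines are dominated. Here the surviving (envelope) indices are i = 3, i = 2, i = 1, i = 0.
Intersections between consecutive envelope lines give the roots: for adjacent envelope indices i < j the intersection is x = (a_i − a_j) / (j − i). Reading off the sorted break points: {-5, -3, 4}.
Verification: at each break x_0, at least two indices attain the minimum of min_i(a_i + i · x_0).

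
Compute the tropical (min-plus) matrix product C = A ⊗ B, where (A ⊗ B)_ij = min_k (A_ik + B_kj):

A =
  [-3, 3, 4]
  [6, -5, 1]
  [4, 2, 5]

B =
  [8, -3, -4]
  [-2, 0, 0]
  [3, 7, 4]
A ⊗ B =
  [1, -6, -7]
  [-7, -5, -5]
  [0, 1, 0]

Apply the min-plus product entry-by-entry:
  C[0][0] = min over k of (A[0][0] + B[0][0] = -3 + 8 = 5, A[0][1] + B[1][0] = 3 + -2 = 1, A[0][2] + B[2][0] = 4 + 3 = 7) = 1 (attained at k = 1)
  C[0][1] = min over k of (A[0][0] + B[0][1] = -3 + -3 = -6, A[0][1] + B[1][1] = 3 + 0 = 3, A[0][2] + B[2][1] = 4 + 7 = 11) = -6 (attained at k = 0)
  C[0][2] = min over k of (A[0][0] + B[0][2] = -3 + -4 = -7, A[0][1] + B[1][2] = 3 + 0 = 3, A[0][2] + B[2][2] = 4 + 4 = 8) = -7 (attained at k = 0)
  C[1][0] = min over k of (A[1][0] + B[0][0] = 6 + 8 = 14, A[1][1] + B[1][0] = -5 + -2 = -7, A[1][2] + B[2][0] = 1 + 3 = 4) = -7 (attained at k = 1)
  C[1][1] = min over k of (A[1][0] + B[0][1] = 6 + -3 = 3, A[1][1] + B[1][1] = -5 + 0 = -5, A[1][2] + B[2][1] = 1 + 7 = 8) = -5 (attained at k = 1)
  C[1][2] = min over k of (A[1][0] + B[0][2] = 6 + -4 = 2, A[1][1] + B[1][2] = -5 + 0 = -5, A[1][2] + B[2][2] = 1 + 4 = 5) = -5 (attained at k = 1)
  C[2][0] = min over k of (A[2][0] + B[0][0] = 4 + 8 = 12, A[2][1] + B[1][0] = 2 + -2 = 0, A[2][2] + B[2][0] = 5 + 3 = 8) = 0 (attained at k = 1)
  C[2][1] = min over k of (A[2][0] + B[0][1] = 4 + -3 = 1, A[2][1] + B[1][1] = 2 + 0 = 2, A[2][2] + B[2][1] = 5 + 7 = 12) = 1 (attained at k = 0)
  C[2][2] = min over k of (A[2][0] + B[0][2] = 4 + -4 = 0, A[2][1] + B[1][2] = 2 + 0 = 2, A[2][2] + B[2][2] = 5 + 4 = 9) = 0 (attained at k = 0)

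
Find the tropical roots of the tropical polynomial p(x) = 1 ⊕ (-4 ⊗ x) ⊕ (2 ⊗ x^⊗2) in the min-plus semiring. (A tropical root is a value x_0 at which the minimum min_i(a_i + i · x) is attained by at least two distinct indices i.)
Roots: {-6, 5}

Each tropical root is a break point of the lower envelope of the lines y = a_i + i · x (there are 3 lines, with slopes 0, 1, ..., 2). Only the lines that attain the minimum somewhere contribute to roots; other lines are dominated. Here the surviving (envelope) indices are i = 2, i = 1, i = 0.
Intersections between consecutive envelope lines give the roots: for adjacent envelope indices i < j the intersection is x = (a_i − a_j) / (j − i). Reading off the sorted break points: {-6, 5}.
Verification: at each break x_0, at least two indices attain the minimum of min_i(a_i + i · x_0).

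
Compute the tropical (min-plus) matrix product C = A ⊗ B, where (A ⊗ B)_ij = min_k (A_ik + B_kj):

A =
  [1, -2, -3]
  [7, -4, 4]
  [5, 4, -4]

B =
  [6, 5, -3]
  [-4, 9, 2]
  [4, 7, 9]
A ⊗ B =
  [-6, 4, -2]
  [-8, 5, -2]
  [0, 3, 2]

Apply the min-plus product entry-by-entry:
  C[0][0] = min over k of (A[0][0] + B[0][0] = 1 + 6 = 7, A[0][1] + B[1][0] = -2 + -4 = -6, A[0][2] + B[2][0] = -3 + 4 = 1) = -6 (attained at k = 1)
  C[0][1] = min over k of (A[0][0] + B[0][1] = 1 + 5 = 6, A[0][1] + B[1][1] = -2 + 9 = 7, A[0][2] + B[2][1] = -3 + 7 = 4) = 4 (attained at k = 2)
  C[0][2] = min over k of (A[0][0] + B[0][2] = 1 + -3 = -2, A[0][1] + B[1][2] = -2 + 2 = 0, A[0][2] + B[2][2] = -3 + 9 = 6) = -2 (attained at k = 0)
  C[1][0] = min over k of (A[1][0] + B[0][0] = 7 + 6 = 13, A[1][1] + B[1][0] = -4 + -4 = -8, A[1][2] + B[2][0] = 4 + 4 = 8) = -8 (attained at k = 1)
  C[1][1] = min over k of (A[1][0] + B[0][1] = 7 + 5 = 12, A[1][1] + B[1][1] = -4 + 9 = 5, A[1][2] + B[2][1] = 4 + 7 = 11) = 5 (attained at k = 1)
  C[1][2] = min over k of (A[1][0] + B[0][2] = 7 + -3 = 4, A[1][1] + B[1][2] = -4 + 2 = -2, A[1][2] + B[2][2] = 4 + 9 = 13) = -2 (attained at k = 1)
  C[2][0] = min over k of (A[2][0] + B[0][0] = 5 + 6 = 11, A[2][1] + B[1][0] = 4 + -4 = 0, A[2][2] + B[2][0] = -4 + 4 = 0) = 0 (attained at k = 1)
  C[2][1] = min over k of (A[2][0] + B[0][1] = 5 + 5 = 10, A[2][1] + B[1][1] = 4 + 9 = 13, A[2][2] + B[2][1] = -4 + 7 = 3) = 3 (attained at k = 2)
  C[2][2] = min over k of (A[2][0] + B[0][2] = 5 + -3 = 2, A[2][1] + B[1][2] = 4 + 2 = 6, A[2][2] + B[2][2] = -4 + 9 = 5) = 2 (attained at k = 0)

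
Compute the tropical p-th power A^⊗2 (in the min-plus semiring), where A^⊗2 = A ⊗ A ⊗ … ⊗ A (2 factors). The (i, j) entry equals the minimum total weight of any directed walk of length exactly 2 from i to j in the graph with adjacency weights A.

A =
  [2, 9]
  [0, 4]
A^⊗2 =
  [4, 11]
  [2, 8]

Each entry (A^⊗2)_ij equals the minimum over all length-2 walks i = v_0 → v_1 → … → v_2 = j of Σ_t A[v_t][v_{t+1}]. For example, for (i, j) = (0, 1) we minimise over 2 possible intermediate vertex sequences; the minimum is 11, attained along the walk 0 → 0 → 1.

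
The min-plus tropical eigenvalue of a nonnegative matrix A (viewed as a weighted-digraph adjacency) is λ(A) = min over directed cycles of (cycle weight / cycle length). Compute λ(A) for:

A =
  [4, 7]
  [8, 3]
λ(A) = 3

Enumerate directed cycles and compute their means (weight / length). Sample:
  cycle 0 → 0: weight = 4, length = 1, mean = 4/1 ≈ 4.000
  cycle 1 → 1: weight = 3, length = 1, mean = 3/1 ≈ 3.000
  cycle 0 → 1 → 0: weight = 15, length = 2, mean = 15/2 ≈ 7.500
  cycle 1 → 0 → 1: weight = 15, length = 2, mean = 15/2 ≈ 7.500
Minimum mean = 3.000, attained e.g. along the cycle 1 → 1 with weight 3 and length 1. So λ(A) = 3/1 = 3.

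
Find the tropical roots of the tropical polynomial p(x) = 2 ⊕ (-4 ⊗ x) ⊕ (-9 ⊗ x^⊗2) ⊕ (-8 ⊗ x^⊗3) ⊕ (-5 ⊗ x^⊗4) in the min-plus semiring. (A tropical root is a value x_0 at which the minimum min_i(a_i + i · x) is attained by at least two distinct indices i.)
Roots: {-3, -1, 5, 6}

Each tropical root is a break point of the lower envelope of the lines y = a_i + i · x (there are 5 lines, with slopes 0, 1, ..., 4). Only the lines that attain the minimum somewhere contribute to roots; other lines are dominated. Here the surviving (envelope) indices are i = 4, i = 3, i = 2, i = 1, i = 0.
Intersections between consecutive envelope lines give the roots: for adjacent envelope indices i < j the intersection is x = (a_i − a_j) / (j − i). Reading off the sorted break points: {-3, -1, 5, 6}.
Verification: at each break x_0, at least two indices attain the minimum of min_i(a_i + i · x_0).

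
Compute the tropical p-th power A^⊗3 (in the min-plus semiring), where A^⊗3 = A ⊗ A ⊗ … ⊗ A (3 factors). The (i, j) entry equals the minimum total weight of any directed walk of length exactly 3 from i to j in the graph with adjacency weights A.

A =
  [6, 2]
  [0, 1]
A^⊗3 =
  [3, 4]
  [2, 3]

Each entry (A^⊗3)_ij equals the minimum over all length-3 walks i = v_0 → v_1 → … → v_3 = j of Σ_t A[v_t][v_{t+1}]. For example, for (i, j) = (0, 1) we minimise over 4 possible intermediate vertex sequences; the minimum is 4, attained along the walk 0 → 1 → 0 → 1.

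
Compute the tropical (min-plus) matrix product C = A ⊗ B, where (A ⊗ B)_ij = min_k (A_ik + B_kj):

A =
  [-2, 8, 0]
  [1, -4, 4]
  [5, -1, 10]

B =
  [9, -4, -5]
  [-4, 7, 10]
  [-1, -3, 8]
A ⊗ B =
  [-1, -6, -7]
  [-8, -3, -4]
  [-5, 1, 0]

Apply the min-plus product entry-by-entry:
  C[0][0] = min over k of (A[0][0] + B[0][0] = -2 + 9 = 7, A[0][1] + B[1][0] = 8 + -4 = 4, A[0][2] + B[2][0] = 0 + -1 = -1) = -1 (attained at k = 2)
  C[0][1] = min over k of (A[0][0] + B[0][1] = -2 + -4 = -6, A[0][1] + B[1][1] = 8 + 7 = 15, A[0][2] + B[2][1] = 0 + -3 = -3) = -6 (attained at k = 0)
  C[0][2] = min over k of (A[0][0] + B[0][2] = -2 + -5 = -7, A[0][1] + B[1][2] = 8 + 10 = 18, A[0][2] + B[2][2] = 0 + 8 = 8) = -7 (attained at k = 0)
  C[1][0] = min over k of (A[1][0] + B[0][0] = 1 + 9 = 10, A[1][1] + B[1][0] = -4 + -4 = -8, A[1][2] + B[2][0] = 4 + -1 = 3) = -8 (attained at k = 1)
  C[1][1] = min over k of (A[1][0] + B[0][1] = 1 + -4 = -3, A[1][1] + B[1][1] = -4 + 7 = 3, A[1][2] + B[2][1] = 4 + -3 = 1) = -3 (attained at k = 0)
  C[1][2] = min over k of (A[1][0] + B[0][2] = 1 + -5 = -4, A[1][1] + B[1][2] = -4 + 10 = 6, A[1][2] + B[2][2] = 4 + 8 = 12) = -4 (attained at k = 0)
  C[2][0] = min over k of (A[2][0] + B[0][0] = 5 + 9 = 14, A[2][1] + B[1][0] = -1 + -4 = -5, A[2][2] + B[2][0] = 10 + -1 = 9) = -5 (attained at k = 1)
  C[2][1] = min over k of (A[2][0] + B[0][1] = 5 + -4 = 1, A[2][1] + B[1][1] = -1 + 7 = 6, A[2][2] + B[2][1] = 10 + -3 = 7) = 1 (attained at k = 0)
  C[2][2] = min over k of (A[2][0] + B[0][2] = 5 + -5 = 0, A[2][1] + B[1][2] = -1 + 10 = 9, A[2][2] + B[2][2] = 10 + 8 = 18) = 0 (attained at k = 0)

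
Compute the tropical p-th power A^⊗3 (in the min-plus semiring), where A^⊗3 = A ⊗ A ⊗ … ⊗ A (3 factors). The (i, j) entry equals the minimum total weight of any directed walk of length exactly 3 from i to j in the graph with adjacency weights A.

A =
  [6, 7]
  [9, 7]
A^⊗3 =
  [18, 19]
  [21, 21]

Each entry (A^⊗3)_ij equals the minimum over all length-3 walks i = v_0 → v_1 → … → v_3 = j of Σ_t A[v_t][v_{t+1}]. For example, for (i, j) = (0, 1) we minimise over 4 possible intermediate vertex sequences; the minimum is 19, attained along the walk 0 → 0 → 0 → 1.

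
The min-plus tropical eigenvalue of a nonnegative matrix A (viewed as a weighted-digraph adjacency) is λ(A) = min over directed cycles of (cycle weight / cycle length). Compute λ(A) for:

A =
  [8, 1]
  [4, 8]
λ(A) = 5/2

Enumerate directed cycles and compute their means (weight / length). Sample:
  cycle 0 → 0: weight = 8, length = 1, mean = 8/1 ≈ 8.000
  cycle 1 → 1: weight = 8, length = 1, mean = 8/1 ≈ 8.000
  cycle 0 → 1 → 0: weight = 5, length = 2, mean = 5/2 ≈ 2.500
  cycle 1 → 0 → 1: weight = 5, length = 2, mean = 5/2 ≈ 2.500
Minimum mean = 2.500, attained e.g. along the cycle 0 → 1 → 0 with weight 5 and length 2. So λ(A) = 5/2 = 5/2.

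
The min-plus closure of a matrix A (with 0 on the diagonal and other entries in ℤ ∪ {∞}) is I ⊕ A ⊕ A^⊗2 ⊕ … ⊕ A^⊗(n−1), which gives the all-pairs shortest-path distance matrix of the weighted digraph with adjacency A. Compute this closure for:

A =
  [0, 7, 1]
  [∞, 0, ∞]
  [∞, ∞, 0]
Closure =
  [0, 7, 1]
  [∞, 0, ∞]
  [∞, ∞, 0]

This is the Floyd-Warshall all-pairs shortest-path computation. For each intermediate vertex k = 0, 1, …, 2, update dist[i][j] ← min(dist[i][j], dist[i][k] + dist[k][j]). The final matrix gives, for each (i, j), the minimum total weight of any directed path from i to j (possibly empty when i = j).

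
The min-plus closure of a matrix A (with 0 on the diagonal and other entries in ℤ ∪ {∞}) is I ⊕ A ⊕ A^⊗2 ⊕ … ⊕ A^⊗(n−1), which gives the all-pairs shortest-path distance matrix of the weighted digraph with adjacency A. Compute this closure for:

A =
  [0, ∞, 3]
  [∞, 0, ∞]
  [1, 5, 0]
Closure =
  [0, 8, 3]
  [∞, 0, ∞]
  [1, 5, 0]

This is the Floyd-Warshall all-pairs shortest-path computation. For each intermediate vertex k = 0, 1, …, 2, update dist[i][j] ← min(dist[i][j], dist[i][k] + dist[k][j]). The final matrix gives, for each (i, j), the minimum total weight of any directed path from i to j (possibly empty when i = j).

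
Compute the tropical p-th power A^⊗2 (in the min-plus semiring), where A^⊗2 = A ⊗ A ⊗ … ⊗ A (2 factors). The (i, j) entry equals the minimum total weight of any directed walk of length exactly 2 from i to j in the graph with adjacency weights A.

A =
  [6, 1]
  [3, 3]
A^⊗2 =
  [4, 4]
  [6, 4]

Each entry (A^⊗2)_ij equals the minimum over all length-2 walks i = v_0 → v_1 → … → v_2 = j of Σ_t A[v_t][v_{t+1}]. For example, for (i, j) = (0, 1) we minimise over 2 possible intermediate vertex sequences; the minimum is 4, attained along the walk 0 → 1 → 1.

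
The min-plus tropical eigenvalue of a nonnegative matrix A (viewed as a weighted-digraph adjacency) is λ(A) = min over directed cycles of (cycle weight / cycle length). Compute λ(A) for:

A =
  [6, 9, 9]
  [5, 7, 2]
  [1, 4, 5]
λ(A) = 3

Enumerate directed cycles and compute their means (weight / length). Sample:
  cycle 0 → 0: weight = 6, length = 1, mean = 6/1 ≈ 6.000
  cycle 1 → 1: weight = 7, length = 1, mean = 7/1 ≈ 7.000
  cycle 2 → 2: weight = 5, length = 1, mean = 5/1 ≈ 5.000
  cycle 0 → 1 → 0: weight = 14, length = 2, mean = 14/2 ≈ 7.000
  cycle 0 → 2 → 0: weight = 10, length = 2, mean = 10/2 ≈ 5.000
  cycle 1 → 0 → 1: weight = 14, length = 2, mean = 14/2 ≈ 7.000
Minimum mean = 3.000, attained e.g. along the cycle 1 → 2 → 1 with weight 6 and length 2. So λ(A) = 6/2 = 3.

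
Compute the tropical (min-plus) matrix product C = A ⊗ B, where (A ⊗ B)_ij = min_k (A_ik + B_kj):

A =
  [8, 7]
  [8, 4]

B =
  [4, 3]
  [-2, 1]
A ⊗ B =
  [5, 8]
  [2, 5]

Apply the min-plus product entry-by-entry:
  C[0][0] = min over k of (A[0][0] + B[0][0] = 8 + 4 = 12, A[0][1] + B[1][0] = 7 + -2 = 5) = 5 (attained at k = 1)
  C[0][1] = min over k of (A[0][0] + B[0][1] = 8 + 3 = 11, A[0][1] + B[1][1] = 7 + 1 = 8) = 8 (attained at k = 1)
  C[1][0] = min over k of (A[1][0] + B[0][0] = 8 + 4 = 12, A[1][1] + B[1][0] = 4 + -2 = 2) = 2 (attained at k = 1)
  C[1][1] = min over k of (A[1][0] + B[0][1] = 8 + 3 = 11, A[1][1] + B[1][1] = 4 + 1 = 5) = 5 (attained at k = 1)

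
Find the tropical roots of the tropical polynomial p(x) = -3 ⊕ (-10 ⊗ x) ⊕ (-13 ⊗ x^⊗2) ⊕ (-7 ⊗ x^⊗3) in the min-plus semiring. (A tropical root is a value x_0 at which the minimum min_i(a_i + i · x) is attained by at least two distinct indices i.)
Roots: {-6, 3, 7}

Each tropical root is a break point of the lower envelope of the lines y = a_i + i · x (there are 4 lines, with slopes 0, 1, ..., 3). Only the lines that attain the minimum somewhere contribute to roots; other lines are dominated. Here the surviving (envelope) indices are i = 3, i = 2, i = 1, i = 0.
Intersections between consecutive envelope lines give the roots: for adjacent envelope indices i < j the intersection is x = (a_i − a_j) / (j − i). Reading off the sorted break points: {-6, 3, 7}.
Verification: at each break x_0, at least two indices attain the minimum of min_i(a_i + i · x_0).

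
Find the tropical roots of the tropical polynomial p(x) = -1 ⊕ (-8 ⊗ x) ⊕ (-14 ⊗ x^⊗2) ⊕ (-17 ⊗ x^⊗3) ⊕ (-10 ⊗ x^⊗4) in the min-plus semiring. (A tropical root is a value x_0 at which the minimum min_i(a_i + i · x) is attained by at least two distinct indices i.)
Roots: {-7, 3, 6, 7}

Each tropical root is a break point of the lower envelope of the lines y = a_i + i · x (there are 5 lines, with slopes 0, 1, ..., 4). Only the lines that attain the minimum somewhere contribute to roots; other lines are dominated. Here the surviving (envelope) indices are i = 4, i = 3, i = 2, i = 1, i = 0.
Intersections between consecutive envelope lines give the roots: for adjacent envelope indices i < j the intersection is x = (a_i − a_j) / (j − i). Reading off the sorted break points: {-7, 3, 6, 7}.
Verification: at each break x_0, at least two indices attain the minimum of min_i(a_i + i · x_0).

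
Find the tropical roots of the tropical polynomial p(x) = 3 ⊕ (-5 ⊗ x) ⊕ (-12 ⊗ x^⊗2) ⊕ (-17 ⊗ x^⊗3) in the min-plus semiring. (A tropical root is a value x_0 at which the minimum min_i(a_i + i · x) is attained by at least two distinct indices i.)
Roots: {5, 7, 8}

Each tropical root is a break point of the lower envelope of the lines y = a_i + i · x (there are 4 lines, with slopes 0, 1, ..., 3). Only the lines that attain the minimum somewhere contribute to roots; other lines are dominated. Here the surviving (envelope) indices are i = 3, i = 2, i = 1, i = 0.
Intersections between consecutive envelope lines give the roots: for adjacent envelope indices i < j the intersection is x = (a_i − a_j) / (j − i). Reading off the sorted break points: {5, 7, 8}.
Verification: at each break x_0, at least two indices attain the minimum of min_i(a_i + i · x_0).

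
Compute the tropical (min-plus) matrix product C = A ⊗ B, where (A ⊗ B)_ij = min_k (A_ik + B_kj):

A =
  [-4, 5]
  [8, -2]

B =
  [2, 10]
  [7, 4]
A ⊗ B =
  [-2, 6]
  [5, 2]

Apply the min-plus product entry-by-entry:
  C[0][0] = min over k of (A[0][0] + B[0][0] = -4 + 2 = -2, A[0][1] + B[1][0] = 5 + 7 = 12) = -2 (attained at k = 0)
  C[0][1] = min over k of (A[0][0] + B[0][1] = -4 + 10 = 6, A[0][1] + B[1][1] = 5 + 4 = 9) = 6 (attained at k = 0)
  C[1][0] = min over k of (A[1][0] + B[0][0] = 8 + 2 = 10, A[1][1] + B[1][0] = -2 + 7 = 5) = 5 (attained at k = 1)
  C[1][1] = min over k of (A[1][0] + B[0][1] = 8 + 10 = 18, A[1][1] + B[1][1] = -2 + 4 = 2) = 2 (attained at k = 1)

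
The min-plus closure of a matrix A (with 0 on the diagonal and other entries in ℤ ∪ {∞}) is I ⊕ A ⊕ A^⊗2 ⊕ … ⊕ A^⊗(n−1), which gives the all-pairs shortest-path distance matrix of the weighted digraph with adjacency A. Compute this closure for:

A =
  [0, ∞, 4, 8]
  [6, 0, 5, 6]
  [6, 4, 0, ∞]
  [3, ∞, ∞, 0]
Closure =
  [0, 8, 4, 8]
  [6, 0, 5, 6]
  [6, 4, 0, 10]
  [3, 11, 7, 0]

This is the Floyd-Warshall all-pairs shortest-path computation. For each intermediate vertex k = 0, 1, …, 3, update dist[i][j] ← min(dist[i][j], dist[i][k] + dist[k][j]). The final matrix gives, for each (i, j), the minimum total weight of any directed path from i to j (possibly empty when i = j).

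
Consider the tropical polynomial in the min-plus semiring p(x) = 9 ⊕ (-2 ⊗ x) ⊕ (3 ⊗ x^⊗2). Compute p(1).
p(1) = -1

A tropical monomial a ⊗ x^⊗i evaluates to a + i · x. Evaluating each term at x = 1:
  Term 0 contributes 9 + 0 · 1 = 9
  Term 1 contributes -2 + 1 · 1 = -1
  Term 2 contributes 3 + 2 · 1 = 5
p(1) = ⊕ of these = min[9, -1, 5] = -1.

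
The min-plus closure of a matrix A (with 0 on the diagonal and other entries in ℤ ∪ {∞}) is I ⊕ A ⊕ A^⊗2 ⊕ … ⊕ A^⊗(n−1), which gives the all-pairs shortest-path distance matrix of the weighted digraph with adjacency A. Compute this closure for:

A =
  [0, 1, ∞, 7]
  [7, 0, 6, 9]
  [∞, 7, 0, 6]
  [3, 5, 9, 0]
Closure =
  [0, 1, 7, 7]
  [7, 0, 6, 9]
  [9, 7, 0, 6]
  [3, 4, 9, 0]

This is the Floyd-Warshall all-pairs shortest-path computation. For each intermediate vertex k = 0, 1, …, 3, update dist[i][j] ← min(dist[i][j], dist[i][k] + dist[k][j]). The final matrix gives, for each (i, j), the minimum total weight of any directed path from i to j (possibly empty when i = j).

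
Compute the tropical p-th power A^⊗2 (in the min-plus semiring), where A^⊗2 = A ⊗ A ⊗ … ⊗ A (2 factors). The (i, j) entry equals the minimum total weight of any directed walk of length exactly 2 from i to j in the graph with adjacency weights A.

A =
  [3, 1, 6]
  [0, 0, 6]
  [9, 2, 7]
A^⊗2 =
  [1, 1, 7]
  [0, 0, 6]
  [2, 2, 8]

Each entry (A^⊗2)_ij equals the minimum over all length-2 walks i = v_0 → v_1 → … → v_2 = j of Σ_t A[v_t][v_{t+1}]. For example, for (i, j) = (0, 2) we minimise over 3 possible intermediate vertex sequences; the minimum is 7, attained along the walk 0 → 1 → 2.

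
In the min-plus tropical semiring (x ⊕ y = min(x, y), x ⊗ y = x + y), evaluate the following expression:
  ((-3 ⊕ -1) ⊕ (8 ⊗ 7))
((-3 ⊕ -1) ⊕ (8 ⊗ 7)) = -3

Expand innermost to outermost. Recall ⊕ takes the minimum of its arguments and ⊗ takes their sum. Working out the expression ((-3 ⊕ -1) ⊕ (8 ⊗ 7)) gives -3.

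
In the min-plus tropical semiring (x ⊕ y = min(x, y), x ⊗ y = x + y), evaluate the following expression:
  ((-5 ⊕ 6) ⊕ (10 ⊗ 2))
((-5 ⊕ 6) ⊕ (10 ⊗ 2)) = -5

Expand innermost to outermost. Recall ⊕ takes the minimum of its arguments and ⊗ takes their sum. Working out the expression ((-5 ⊕ 6) ⊕ (10 ⊗ 2)) gives -5.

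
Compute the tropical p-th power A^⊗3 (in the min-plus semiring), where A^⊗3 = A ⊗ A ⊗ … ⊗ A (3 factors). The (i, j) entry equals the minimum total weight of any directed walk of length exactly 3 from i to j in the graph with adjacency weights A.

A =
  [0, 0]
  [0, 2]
A^⊗3 =
  [0, 0]
  [0, 0]

Each entry (A^⊗3)_ij equals the minimum over all length-3 walks i = v_0 → v_1 → … → v_3 = j of Σ_t A[v_t][v_{t+1}]. For example, for (i, j) = (0, 1) we minimise over 4 possible intermediate vertex sequences; the minimum is 0, attained along the walk 0 → 0 → 0 → 1.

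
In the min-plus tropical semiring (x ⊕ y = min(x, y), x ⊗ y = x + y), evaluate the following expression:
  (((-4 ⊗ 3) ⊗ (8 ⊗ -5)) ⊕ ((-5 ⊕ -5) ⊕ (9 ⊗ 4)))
(((-4 ⊗ 3) ⊗ (8 ⊗ -5)) ⊕ ((-5 ⊕ -5) ⊕ (9 ⊗ 4))) = -5

Expand innermost to outermost. Recall ⊕ takes the minimum of its arguments and ⊗ takes their sum. Working out the expression (((-4 ⊗ 3) ⊗ (8 ⊗ -5)) ⊕ ((-5 ⊕ -5) ⊕ (9 ⊗ 4))) gives -5.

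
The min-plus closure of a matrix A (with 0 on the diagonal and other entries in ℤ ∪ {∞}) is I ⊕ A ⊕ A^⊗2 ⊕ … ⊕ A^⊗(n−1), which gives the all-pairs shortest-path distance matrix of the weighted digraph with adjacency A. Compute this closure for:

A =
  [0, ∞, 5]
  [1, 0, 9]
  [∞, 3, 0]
Closure =
  [0, 8, 5]
  [1, 0, 6]
  [4, 3, 0]

This is the Floyd-Warshall all-pairs shortest-path computation. For each intermediate vertex k = 0, 1, …, 2, update dist[i][j] ← min(dist[i][j], dist[i][k] + dist[k][j]). The final matrix gives, for each (i, j), the minimum total weight of any directed path from i to j (possibly empty when i = j).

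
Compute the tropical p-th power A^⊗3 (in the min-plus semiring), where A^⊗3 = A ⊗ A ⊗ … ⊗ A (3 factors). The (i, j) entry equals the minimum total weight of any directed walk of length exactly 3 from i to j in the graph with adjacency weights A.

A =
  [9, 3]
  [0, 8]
A^⊗3 =
  [11, 6]
  [3, 11]

Each entry (A^⊗3)_ij equals the minimum over all length-3 walks i = v_0 → v_1 → … → v_3 = j of Σ_t A[v_t][v_{t+1}]. For example, for (i, j) = (0, 1) we minimise over 4 possible intermediate vertex sequences; the minimum is 6, attained along the walk 0 → 1 → 0 → 1.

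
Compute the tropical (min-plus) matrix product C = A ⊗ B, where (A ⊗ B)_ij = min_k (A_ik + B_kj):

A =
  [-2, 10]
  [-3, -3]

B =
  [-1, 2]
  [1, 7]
A ⊗ B =
  [-3, 0]
  [-4, -1]

Apply the min-plus product entry-by-entry:
  C[0][0] = min over k of (A[0][0] + B[0][0] = -2 + -1 = -3, A[0][1] + B[1][0] = 10 + 1 = 11) = -3 (attained at k = 0)
  C[0][1] = min over k of (A[0][0] + B[0][1] = -2 + 2 = 0, A[0][1] + B[1][1] = 10 + 7 = 17) = 0 (attained at k = 0)
  C[1][0] = min over k of (A[1][0] + B[0][0] = -3 + -1 = -4, A[1][1] + B[1][0] = -3 + 1 = -2) = -4 (attained at k = 0)
  C[1][1] = min over k of (A[1][0] + B[0][1] = -3 + 2 = -1, A[1][1] + B[1][1] = -3 + 7 = 4) = -1 (attained at k = 0)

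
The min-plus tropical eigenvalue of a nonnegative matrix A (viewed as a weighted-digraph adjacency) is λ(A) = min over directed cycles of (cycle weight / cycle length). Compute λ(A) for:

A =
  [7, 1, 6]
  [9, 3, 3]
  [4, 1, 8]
λ(A) = 2

Enumerate directed cycles and compute their means (weight / length). Sample:
  cycle 0 → 0: weight = 7, length = 1, mean = 7/1 ≈ 7.000
  cycle 1 → 1: weight = 3, length = 1, mean = 3/1 ≈ 3.000
  cycle 2 → 2: weight = 8, length = 1, mean = 8/1 ≈ 8.000
  cycle 0 → 1 → 0: weight = 10, length = 2, mean = 10/2 ≈ 5.000
  cycle 0 → 2 → 0: weight = 10, length = 2, mean = 10/2 ≈ 5.000
  cycle 1 → 0 → 1: weight = 10, length = 2, mean = 10/2 ≈ 5.000
Minimum mean = 2.000, attained e.g. along the cycle 1 → 2 → 1 with weight 4 and length 2. So λ(A) = 4/2 = 2.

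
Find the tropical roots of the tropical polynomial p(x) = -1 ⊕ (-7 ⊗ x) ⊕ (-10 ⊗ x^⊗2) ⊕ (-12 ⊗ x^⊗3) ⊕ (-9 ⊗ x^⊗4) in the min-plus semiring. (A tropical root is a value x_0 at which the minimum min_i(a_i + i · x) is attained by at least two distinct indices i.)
Roots: {-3, 2, 3, 6}

Each tropical root is a break point of the lower envelope of the lines y = a_i + i · x (there are 5 lines, with slopes 0, 1, ..., 4). Only the lines that attain the minimum somewhere contribute to roots; other lines are dominated. Here the surviving (envelope) indices are i = 4, i = 3, i = 2, i = 1, i = 0.
Intersections between consecutive envelope lines give the roots: for adjacent envelope indices i < j the intersection is x = (a_i − a_j) / (j − i). Reading off the sorted break points: {-3, 2, 3, 6}.
Verification: at each break x_0, at least two indices attain the minimum of min_i(a_i + i · x_0).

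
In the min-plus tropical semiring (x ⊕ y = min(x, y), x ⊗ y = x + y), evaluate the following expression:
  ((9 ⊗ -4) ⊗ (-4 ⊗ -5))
((9 ⊗ -4) ⊗ (-4 ⊗ -5)) = -4

Expand innermost to outermost. Recall ⊕ takes the minimum of its arguments and ⊗ takes their sum. Working out the expression ((9 ⊗ -4) ⊗ (-4 ⊗ -5)) gives -4.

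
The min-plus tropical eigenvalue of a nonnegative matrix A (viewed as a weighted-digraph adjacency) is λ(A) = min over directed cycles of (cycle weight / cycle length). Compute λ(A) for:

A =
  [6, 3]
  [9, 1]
λ(A) = 1

Enumerate directed cycles and compute their means (weight / length). Sample:
  cycle 0 → 0: weight = 6, length = 1, mean = 6/1 ≈ 6.000
  cycle 1 → 1: weight = 1, length = 1, mean = 1/1 ≈ 1.000
  cycle 0 → 1 → 0: weight = 12, length = 2, mean = 12/2 ≈ 6.000
  cycle 1 → 0 → 1: weight = 12, length = 2, mean = 12/2 ≈ 6.000
Minimum mean = 1.000, attained e.g. along the cycle 1 → 1 with weight 1 and length 1. So λ(A) = 1/1 = 1.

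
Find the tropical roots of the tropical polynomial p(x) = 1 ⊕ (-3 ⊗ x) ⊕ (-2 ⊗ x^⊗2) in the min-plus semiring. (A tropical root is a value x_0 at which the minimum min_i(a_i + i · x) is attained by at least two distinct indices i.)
Roots: {-1, 4}

Each tropical root is a break point of the lower envelope of the lines y = a_i + i · x (there are 3 lines, with slopes 0, 1, ..., 2). Only the lines that attain the minimum somewhere contribute to roots; other lines are dominated. Here the surviving (envelope) indices are i = 2, i = 1, i = 0.
Intersections between consecutive envelope lines give the roots: for adjacent envelope indices i < j the intersection is x = (a_i − a_j) / (j − i). Reading off the sorted break points: {-1, 4}.
Verification: at each break x_0, at least two indices attain the minimum of min_i(a_i + i · x_0).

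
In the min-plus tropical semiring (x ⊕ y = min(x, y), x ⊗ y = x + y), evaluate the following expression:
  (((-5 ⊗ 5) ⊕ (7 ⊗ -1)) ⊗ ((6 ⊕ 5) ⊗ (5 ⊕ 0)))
(((-5 ⊗ 5) ⊕ (7 ⊗ -1)) ⊗ ((6 ⊕ 5) ⊗ (5 ⊕ 0))) = 5

Expand innermost to outermost. Recall ⊕ takes the minimum of its arguments and ⊗ takes their sum. Working out the expression (((-5 ⊗ 5) ⊕ (7 ⊗ -1)) ⊗ ((6 ⊕ 5) ⊗ (5 ⊕ 0))) gives 5.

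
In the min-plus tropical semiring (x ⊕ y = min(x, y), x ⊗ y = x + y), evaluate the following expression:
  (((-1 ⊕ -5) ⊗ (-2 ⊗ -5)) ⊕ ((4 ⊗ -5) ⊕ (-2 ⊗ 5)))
(((-1 ⊕ -5) ⊗ (-2 ⊗ -5)) ⊕ ((4 ⊗ -5) ⊕ (-2 ⊗ 5))) = -12

Expand innermost to outermost. Recall ⊕ takes the minimum of its arguments and ⊗ takes their sum. Working out the expression (((-1 ⊕ -5) ⊗ (-2 ⊗ -5)) ⊕ ((4 ⊗ -5) ⊕ (-2 ⊗ 5))) gives -12.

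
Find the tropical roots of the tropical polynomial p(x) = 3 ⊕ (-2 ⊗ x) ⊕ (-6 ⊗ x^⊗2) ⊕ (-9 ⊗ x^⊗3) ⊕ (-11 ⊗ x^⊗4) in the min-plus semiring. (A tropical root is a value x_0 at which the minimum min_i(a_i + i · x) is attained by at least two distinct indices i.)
Roots: {2, 3, 4, 5}

Each tropical root is a break point of the lower envelope of the lines y = a_i + i · x (there are 5 lines, with slopes 0, 1, ..., 4). Only the lines that attain the minimum somewhere contribute to roots; other lines are dominated. Here the surviving (envelope) indices are i = 4, i = 3, i = 2, i = 1, i = 0.
Intersections between consecutive envelope lines give the roots: for adjacent envelope indices i < j the intersection is x = (a_i − a_j) / (j − i). Reading off the sorted break points: {2, 3, 4, 5}.
Verification: at each break x_0, at least two indices attain the minimum of min_i(a_i + i · x_0).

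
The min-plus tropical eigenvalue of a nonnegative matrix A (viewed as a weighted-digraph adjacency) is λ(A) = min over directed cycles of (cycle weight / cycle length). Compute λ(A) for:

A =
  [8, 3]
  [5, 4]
λ(A) = 4

Enumerate directed cycles and compute their means (weight / length). Sample:
  cycle 0 → 0: weight = 8, length = 1, mean = 8/1 ≈ 8.000
  cycle 1 → 1: weight = 4, length = 1, mean = 4/1 ≈ 4.000
  cycle 0 → 1 → 0: weight = 8, length = 2, mean = 8/2 ≈ 4.000
  cycle 1 → 0 → 1: weight = 8, length = 2, mean = 8/2 ≈ 4.000
Minimum mean = 4.000, attained e.g. along the cycle 1 → 1 with weight 4 and length 1. So λ(A) = 4/1 = 4.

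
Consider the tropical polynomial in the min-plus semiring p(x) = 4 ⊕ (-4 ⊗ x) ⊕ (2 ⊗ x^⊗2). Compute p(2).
p(2) = -2

A tropical monomial a ⊗ x^⊗i evaluates to a + i · x. Evaluating each term at x = 2:
  Term 0 contributes 4 + 0 · 2 = 4
  Term 1 contributes -4 + 1 · 2 = -2
  Term 2 contributes 2 + 2 · 2 = 6
p(2) = ⊕ of these = min[4, -2, 6] = -2.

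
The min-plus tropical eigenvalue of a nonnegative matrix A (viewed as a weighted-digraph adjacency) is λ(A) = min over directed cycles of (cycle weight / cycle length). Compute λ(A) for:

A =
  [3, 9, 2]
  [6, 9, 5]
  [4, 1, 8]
λ(A) = 3

Enumerate directed cycles and compute their means (weight / length). Sample:
  cycle 0 → 0: weight = 3, length = 1, mean = 3/1 ≈ 3.000
  cycle 1 → 1: weight = 9, length = 1, mean = 9/1 ≈ 9.000
  cycle 2 → 2: weight = 8, length = 1, mean = 8/1 ≈ 8.000
  cycle 0 → 1 → 0: weight = 15, length = 2, mean = 15/2 ≈ 7.500
  cycle 0 → 2 → 0: weight = 6, length = 2, mean = 6/2 ≈ 3.000
  cycle 1 → 0 → 1: weight = 15, length = 2, mean = 15/2 ≈ 7.500
Minimum mean = 3.000, attained e.g. along the cycle 0 → 0 with weight 3 and length 1. So λ(A) = 3/1 = 3.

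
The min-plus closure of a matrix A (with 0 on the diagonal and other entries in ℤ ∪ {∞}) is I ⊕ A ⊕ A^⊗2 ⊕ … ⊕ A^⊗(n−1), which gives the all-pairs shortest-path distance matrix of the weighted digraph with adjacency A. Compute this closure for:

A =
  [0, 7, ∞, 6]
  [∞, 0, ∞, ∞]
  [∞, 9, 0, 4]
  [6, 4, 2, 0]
Closure =
  [0, 7, 8, 6]
  [∞, 0, ∞, ∞]
  [10, 8, 0, 4]
  [6, 4, 2, 0]

This is the Floyd-Warshall all-pairs shortest-path computation. For each intermediate vertex k = 0, 1, …, 3, update dist[i][j] ← min(dist[i][j], dist[i][k] + dist[k][j]). The final matrix gives, for each (i, j), the minimum total weight of any directed path from i to j (possibly empty when i = j).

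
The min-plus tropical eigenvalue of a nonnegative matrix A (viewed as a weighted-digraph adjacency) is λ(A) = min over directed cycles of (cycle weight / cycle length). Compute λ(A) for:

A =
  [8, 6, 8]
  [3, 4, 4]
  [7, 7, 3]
λ(A) = 3

Enumerate directed cycles and compute their means (weight / length). Sample:
  cycle 0 → 0: weight = 8, length = 1, mean = 8/1 ≈ 8.000
  cycle 1 → 1: weight = 4, length = 1, mean = 4/1 ≈ 4.000
  cycle 2 → 2: weight = 3, length = 1, mean = 3/1 ≈ 3.000
  cycle 0 → 1 → 0: weight = 9, length = 2, mean = 9/2 ≈ 4.500
  cycle 0 → 2 → 0: weight = 15, length = 2, mean = 15/2 ≈ 7.500
  cycle 1 → 0 → 1: weight = 9, length = 2, mean = 9/2 ≈ 4.500
Minimum mean = 3.000, attained e.g. along the cycle 2 → 2 with weight 3 and length 1. So λ(A) = 3/1 = 3.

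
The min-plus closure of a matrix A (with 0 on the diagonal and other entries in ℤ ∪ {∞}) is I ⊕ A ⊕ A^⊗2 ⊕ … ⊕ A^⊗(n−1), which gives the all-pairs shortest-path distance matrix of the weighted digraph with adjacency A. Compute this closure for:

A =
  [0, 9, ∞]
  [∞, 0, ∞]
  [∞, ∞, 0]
Closure =
  [0, 9, ∞]
  [∞, 0, ∞]
  [∞, ∞, 0]

This is the Floyd-Warshall all-pairs shortest-path computation. For each intermediate vertex k = 0, 1, …, 2, update dist[i][j] ← min(dist[i][j], dist[i][k] + dist[k][j]). The final matrix gives, for each (i, j), the minimum total weight of any directed path from i to j (possibly empty when i = j).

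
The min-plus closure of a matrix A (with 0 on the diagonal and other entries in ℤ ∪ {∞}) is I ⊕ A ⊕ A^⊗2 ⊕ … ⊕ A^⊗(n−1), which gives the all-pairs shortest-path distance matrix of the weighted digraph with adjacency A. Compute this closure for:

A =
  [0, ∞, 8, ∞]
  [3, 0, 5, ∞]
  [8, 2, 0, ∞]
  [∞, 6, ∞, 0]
Closure =
  [0, 10, 8, ∞]
  [3, 0, 5, ∞]
  [5, 2, 0, ∞]
  [9, 6, 11, 0]

This is the Floyd-Warshall all-pairs shortest-path computation. For each intermediate vertex k = 0, 1, …, 3, update dist[i][j] ← min(dist[i][j], dist[i][k] + dist[k][j]). The final matrix gives, for each (i, j), the minimum total weight of any directed path from i to j (possibly empty when i = j).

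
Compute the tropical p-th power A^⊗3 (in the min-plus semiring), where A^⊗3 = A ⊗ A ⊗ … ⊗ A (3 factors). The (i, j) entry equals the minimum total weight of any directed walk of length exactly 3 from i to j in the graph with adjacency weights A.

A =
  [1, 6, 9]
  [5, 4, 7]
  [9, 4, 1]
A^⊗3 =
  [3, 8, 11]
  [7, 12, 9]
  [10, 6, 3]

Each entry (A^⊗3)_ij equals the minimum over all length-3 walks i = v_0 → v_1 → … → v_3 = j of Σ_t A[v_t][v_{t+1}]. For example, for (i, j) = (0, 2) we minimise over 9 possible intermediate vertex sequences; the minimum is 11, attained along the walk 0 → 0 → 0 → 2.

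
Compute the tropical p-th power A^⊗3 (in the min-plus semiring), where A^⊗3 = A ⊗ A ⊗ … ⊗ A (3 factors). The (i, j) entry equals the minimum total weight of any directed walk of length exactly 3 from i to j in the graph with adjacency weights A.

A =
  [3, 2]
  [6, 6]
A^⊗3 =
  [9, 8]
  [12, 11]

Each entry (A^⊗3)_ij equals the minimum over all length-3 walks i = v_0 → v_1 → … → v_3 = j of Σ_t A[v_t][v_{t+1}]. For example, for (i, j) = (0, 1) we minimise over 4 possible intermediate vertex sequences; the minimum is 8, attained along the walk 0 → 0 → 0 → 1.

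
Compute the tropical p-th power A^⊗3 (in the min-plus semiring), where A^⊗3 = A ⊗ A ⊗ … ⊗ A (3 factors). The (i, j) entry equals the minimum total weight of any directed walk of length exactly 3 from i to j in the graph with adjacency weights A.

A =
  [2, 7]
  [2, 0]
A^⊗3 =
  [6, 7]
  [2, 0]

Each entry (A^⊗3)_ij equals the minimum over all length-3 walks i = v_0 → v_1 → … → v_3 = j of Σ_t A[v_t][v_{t+1}]. For example, for (i, j) = (0, 1) we minimise over 4 possible intermediate vertex sequences; the minimum is 7, attained along the walk 0 → 1 → 1 → 1.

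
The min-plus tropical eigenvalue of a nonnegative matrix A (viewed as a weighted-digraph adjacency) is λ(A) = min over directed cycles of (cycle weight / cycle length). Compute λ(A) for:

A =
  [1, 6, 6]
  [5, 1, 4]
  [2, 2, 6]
λ(A) = 1

Enumerate directed cycles and compute their means (weight / length). Sample:
  cycle 0 → 0: weight = 1, length = 1, mean = 1/1 ≈ 1.000
  cycle 1 → 1: weight = 1, length = 1, mean = 1/1 ≈ 1.000
  cycle 2 → 2: weight = 6, length = 1, mean = 6/1 ≈ 6.000
  cycle 0 → 1 → 0: weight = 11, length = 2, mean = 11/2 ≈ 5.500
  cycle 0 → 2 → 0: weight = 8, length = 2, mean = 8/2 ≈ 4.000
  cycle 1 → 0 → 1: weight = 11, length = 2, mean = 11/2 ≈ 5.500
Minimum mean = 1.000, attained e.g. along the cycle 0 → 0 with weight 1 and length 1. So λ(A) = 1/1 = 1.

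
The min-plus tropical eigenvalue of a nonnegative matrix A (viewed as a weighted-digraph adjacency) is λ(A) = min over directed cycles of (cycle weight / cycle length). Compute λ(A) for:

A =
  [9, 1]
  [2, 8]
λ(A) = 3/2

Enumerate directed cycles and compute their means (weight / length). Sample:
  cycle 0 → 0: weight = 9, length = 1, mean = 9/1 ≈ 9.000
  cycle 1 → 1: weight = 8, length = 1, mean = 8/1 ≈ 8.000
  cycle 0 → 1 → 0: weight = 3, length = 2, mean = 3/2 ≈ 1.500
  cycle 1 → 0 → 1: weight = 3, length = 2, mean = 3/2 ≈ 1.500
Minimum mean = 1.500, attained e.g. along the cycle 0 → 1 → 0 with weight 3 and length 2. So λ(A) = 3/2 = 3/2.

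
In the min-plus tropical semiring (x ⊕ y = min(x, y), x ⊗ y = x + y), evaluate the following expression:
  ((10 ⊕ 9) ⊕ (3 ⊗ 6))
((10 ⊕ 9) ⊕ (3 ⊗ 6)) = 9

Expand innermost to outermost. Recall ⊕ takes the minimum of its arguments and ⊗ takes their sum. Working out the expression ((10 ⊕ 9) ⊕ (3 ⊗ 6)) gives 9.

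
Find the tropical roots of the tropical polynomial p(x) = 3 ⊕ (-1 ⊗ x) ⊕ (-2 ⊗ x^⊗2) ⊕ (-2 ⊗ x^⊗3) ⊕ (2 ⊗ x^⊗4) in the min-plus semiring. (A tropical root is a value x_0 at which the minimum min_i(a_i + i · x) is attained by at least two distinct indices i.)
Roots: {-4, 0, 1, 4}

Each tropical root is a break point of the lower envelope of the lines y = a_i + i · x (there are 5 lines, with slopes 0, 1, ..., 4). Only the lines that attain the minimum somewhere contribute to roots; other lines are dominated. Here the surviving (envelope) indices are i = 4, i = 3, i = 2, i = 1, i = 0.
Intersections between consecutive envelope lines give the roots: for adjacent envelope indices i < j the intersection is x = (a_i − a_j) / (j − i). Reading off the sorted break points: {-4, 0, 1, 4}.
Verification: at each break x_0, at least two indices attain the minimum of min_i(a_i + i · x_0).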